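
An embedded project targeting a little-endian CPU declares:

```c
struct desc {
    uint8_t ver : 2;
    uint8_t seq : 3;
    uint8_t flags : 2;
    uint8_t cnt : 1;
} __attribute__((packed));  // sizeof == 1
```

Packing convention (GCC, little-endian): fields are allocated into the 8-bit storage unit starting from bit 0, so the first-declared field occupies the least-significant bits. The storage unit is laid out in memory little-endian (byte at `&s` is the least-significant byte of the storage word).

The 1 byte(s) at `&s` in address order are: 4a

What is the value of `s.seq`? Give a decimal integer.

2

[0]=0x4a (little-endian) → word 0x4a
ver:2 @ bit 0 → (0x4a>>0)&0x3 = 0x2
seq:3 @ bit 2 → (0x4a>>2)&0x7 = 0x2  ←
flags:2 @ bit 5 → (0x4a>>5)&0x3 = 0x2
cnt:1 @ bit 7 → (0x4a>>7)&0x1 = 0x0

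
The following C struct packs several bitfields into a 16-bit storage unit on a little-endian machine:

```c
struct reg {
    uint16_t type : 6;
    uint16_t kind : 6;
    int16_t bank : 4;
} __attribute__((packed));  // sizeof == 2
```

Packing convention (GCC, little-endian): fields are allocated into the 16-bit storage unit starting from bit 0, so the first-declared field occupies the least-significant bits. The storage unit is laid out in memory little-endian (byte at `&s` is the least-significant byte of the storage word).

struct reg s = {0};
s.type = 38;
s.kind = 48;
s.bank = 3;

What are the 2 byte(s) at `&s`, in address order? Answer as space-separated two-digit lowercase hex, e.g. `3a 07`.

26 3c

[0+:6] type=38 & 0x3f = 0x26; word=0x0026
[6+:6] kind=48 & 0x3f = 0x30; word=0x0c26
[12+:4] bank=3 & 0xf = 0x3; word=0x3c26
word = 0x3c26 → little-endian bytes:
  [0]=0x26  [1]=0x3c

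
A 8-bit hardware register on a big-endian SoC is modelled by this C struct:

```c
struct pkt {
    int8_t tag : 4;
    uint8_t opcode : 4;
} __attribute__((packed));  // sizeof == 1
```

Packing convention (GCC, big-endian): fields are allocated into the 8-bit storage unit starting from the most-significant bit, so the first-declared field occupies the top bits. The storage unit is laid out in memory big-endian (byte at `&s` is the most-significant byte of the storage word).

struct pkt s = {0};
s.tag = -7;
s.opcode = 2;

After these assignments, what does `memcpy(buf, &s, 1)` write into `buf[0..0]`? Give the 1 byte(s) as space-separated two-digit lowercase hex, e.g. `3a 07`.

92

tag:4 = -7 → 0x9 << 4 → word 0x90
opcode:4 = 2 → 0x2 << 0 → word 0x92
word = 0x92 → big-endian bytes:
  [0]=0x92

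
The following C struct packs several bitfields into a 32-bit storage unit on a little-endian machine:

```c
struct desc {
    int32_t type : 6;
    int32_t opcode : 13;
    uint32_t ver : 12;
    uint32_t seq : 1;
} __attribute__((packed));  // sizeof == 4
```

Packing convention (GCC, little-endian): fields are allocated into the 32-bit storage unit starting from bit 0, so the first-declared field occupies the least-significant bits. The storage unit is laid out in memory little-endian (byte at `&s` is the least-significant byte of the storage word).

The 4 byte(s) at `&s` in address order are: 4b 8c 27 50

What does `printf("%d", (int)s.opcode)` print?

-463

[0]=0x4b [1]=0x8c [2]=0x27 [3]=0x50 (little-endian) → word 0x50278c4b
type:6 @ bit 0 → (0x50278c4b>>0)&0x3f = 0xb
opcode:13 @ bit 6 → (0x50278c4b>>6)&0x1fff = 0x1e31  ←
ver:12 @ bit 19 → (0x50278c4b>>19)&0xfff = 0xa04
seq:1 @ bit 31 → (0x50278c4b>>31)&0x1 = 0x0
opcode signed 13b, MSB=1: 7729 - 8192 = -463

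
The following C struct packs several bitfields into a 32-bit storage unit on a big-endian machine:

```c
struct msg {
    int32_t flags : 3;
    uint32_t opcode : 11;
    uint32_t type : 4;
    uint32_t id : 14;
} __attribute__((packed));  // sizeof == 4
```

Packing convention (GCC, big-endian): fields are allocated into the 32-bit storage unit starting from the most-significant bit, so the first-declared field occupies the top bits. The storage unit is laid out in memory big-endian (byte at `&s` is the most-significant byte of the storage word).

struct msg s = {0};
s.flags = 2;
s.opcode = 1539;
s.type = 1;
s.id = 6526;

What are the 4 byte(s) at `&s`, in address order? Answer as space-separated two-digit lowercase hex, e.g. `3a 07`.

58 0c 59 7e

[29+:3] flags=2 & 0x7 = 0x2; word=0x40000000
[18+:11] opcode=1539 & 0x7ff = 0x603; word=0x580c0000
[14+:4] type=1 & 0xf = 0x1; word=0x580c4000
[0+:14] id=6526 & 0x3fff = 0x197e; word=0x580c597e
word = 0x580c597e → big-endian bytes:
  [0]=0x58  [1]=0x0c  [2]=0x59  [3]=0x7e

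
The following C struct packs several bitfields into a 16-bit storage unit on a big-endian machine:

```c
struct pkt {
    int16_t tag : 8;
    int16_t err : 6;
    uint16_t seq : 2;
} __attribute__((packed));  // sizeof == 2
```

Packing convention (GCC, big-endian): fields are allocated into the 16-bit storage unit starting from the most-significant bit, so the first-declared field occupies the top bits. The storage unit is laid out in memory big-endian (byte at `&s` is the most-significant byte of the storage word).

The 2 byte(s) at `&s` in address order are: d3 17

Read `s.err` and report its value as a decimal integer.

5

[0]=0xd3 [1]=0x17 (big-endian) → word 0xd317
tag [8+:8] = (word>>8) & 0xff = 211
err [2+:6] = (word>>2) & 0x3f = 5  ←
seq [0+:2] = (word>>0) & 0x3 = 3
err signed 6b, MSB=0: value = 5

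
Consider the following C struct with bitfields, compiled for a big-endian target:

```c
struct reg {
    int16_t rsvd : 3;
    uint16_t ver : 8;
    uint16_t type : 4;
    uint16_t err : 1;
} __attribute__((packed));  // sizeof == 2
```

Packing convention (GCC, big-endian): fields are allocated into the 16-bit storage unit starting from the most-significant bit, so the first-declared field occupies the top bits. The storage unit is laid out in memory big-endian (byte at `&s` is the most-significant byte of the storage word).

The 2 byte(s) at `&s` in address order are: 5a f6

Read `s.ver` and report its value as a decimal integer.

215

[0]=0x5a [1]=0xf6 (big-endian) → word 0x5af6
rsvd [13+:3] = (word>>13) & 0x7 = 2
ver [5+:8] = (word>>5) & 0xff = 215  ←
type [1+:4] = (word>>1) & 0xf = 11
err [0+:1] = (word>>0) & 0x1 = 0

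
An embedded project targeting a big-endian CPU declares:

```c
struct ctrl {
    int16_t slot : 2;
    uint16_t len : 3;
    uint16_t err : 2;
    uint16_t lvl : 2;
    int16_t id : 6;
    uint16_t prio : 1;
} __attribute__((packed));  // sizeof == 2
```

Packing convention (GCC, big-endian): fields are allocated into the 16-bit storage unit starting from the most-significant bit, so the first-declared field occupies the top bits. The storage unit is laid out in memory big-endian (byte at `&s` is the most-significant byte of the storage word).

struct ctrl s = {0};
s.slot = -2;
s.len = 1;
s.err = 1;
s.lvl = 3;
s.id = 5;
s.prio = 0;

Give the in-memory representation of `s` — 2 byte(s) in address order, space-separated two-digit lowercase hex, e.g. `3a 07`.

slot (2b) val=-2 bits=0x2 at bit 14: 0x8000
len (3b) val=1 bits=0x1 at bit 11: 0x8800
err (2b) val=1 bits=0x1 at bit 9: 0x8a00
lvl (2b) val=3 bits=0x3 at bit 7: 0x8b80
id (6b) val=5 bits=0x5 at bit 1: 0x8b8a
prio (1b) val=0 bits=0x0 at bit 0: 0x8b8a
word = 0x8b8a → big-endian bytes:
  [0]=0x8b  [1]=0x8a

8b 8a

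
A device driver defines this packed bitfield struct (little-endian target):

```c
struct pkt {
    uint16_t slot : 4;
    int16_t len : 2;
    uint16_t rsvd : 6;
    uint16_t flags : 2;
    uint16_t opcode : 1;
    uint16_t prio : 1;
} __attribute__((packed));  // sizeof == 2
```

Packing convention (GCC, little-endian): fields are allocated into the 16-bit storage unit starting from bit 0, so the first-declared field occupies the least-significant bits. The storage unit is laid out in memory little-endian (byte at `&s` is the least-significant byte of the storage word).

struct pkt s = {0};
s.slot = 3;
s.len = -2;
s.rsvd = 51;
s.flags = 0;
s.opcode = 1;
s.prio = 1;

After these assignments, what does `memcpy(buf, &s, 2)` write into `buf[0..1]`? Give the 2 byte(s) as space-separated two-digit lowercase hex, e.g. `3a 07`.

e3 cc

slot (4b) val=3 bits=0x3 at bit 0: 0x0003
len (2b) val=-2 bits=0x2 at bit 4: 0x0023
rsvd (6b) val=51 bits=0x33 at bit 6: 0x0ce3
flags (2b) val=0 bits=0x0 at bit 12: 0x0ce3
opcode (1b) val=1 bits=0x1 at bit 14: 0x4ce3
prio (1b) val=1 bits=0x1 at bit 15: 0xcce3
word = 0xcce3 → little-endian bytes:
  [0]=0xe3  [1]=0xcc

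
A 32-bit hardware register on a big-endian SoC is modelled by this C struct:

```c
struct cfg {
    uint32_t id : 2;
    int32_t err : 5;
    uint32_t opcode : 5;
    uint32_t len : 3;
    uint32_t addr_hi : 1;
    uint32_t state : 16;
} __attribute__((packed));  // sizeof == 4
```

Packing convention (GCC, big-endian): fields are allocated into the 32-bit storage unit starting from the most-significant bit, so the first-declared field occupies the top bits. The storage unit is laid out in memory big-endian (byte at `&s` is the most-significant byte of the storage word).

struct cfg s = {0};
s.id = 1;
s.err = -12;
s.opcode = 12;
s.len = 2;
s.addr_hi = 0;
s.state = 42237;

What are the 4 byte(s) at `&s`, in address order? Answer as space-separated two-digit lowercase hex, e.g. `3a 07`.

68 c4 a4 fd

id:2 = 1 → 0x1 << 30 → word 0x40000000
err:5 = -12 → 0x14 << 25 → word 0x68000000
opcode:5 = 12 → 0xc << 20 → word 0x68c00000
len:3 = 2 → 0x2 << 17 → word 0x68c40000
addr_hi:1 = 0 → 0x0 << 16 → word 0x68c40000
state:16 = 42237 → 0xa4fd << 0 → word 0x68c4a4fd
word = 0x68c4a4fd → big-endian bytes:
  [0]=0x68  [1]=0xc4  [2]=0xa4  [3]=0xfd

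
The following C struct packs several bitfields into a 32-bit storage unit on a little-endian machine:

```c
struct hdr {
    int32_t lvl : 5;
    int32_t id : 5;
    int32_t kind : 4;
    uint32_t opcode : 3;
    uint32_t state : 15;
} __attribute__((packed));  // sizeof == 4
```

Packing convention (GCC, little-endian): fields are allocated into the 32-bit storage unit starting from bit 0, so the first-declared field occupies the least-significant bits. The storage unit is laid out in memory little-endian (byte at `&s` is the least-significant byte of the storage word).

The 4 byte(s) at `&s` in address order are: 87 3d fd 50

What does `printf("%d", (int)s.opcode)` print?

[0]=0x87 [1]=0x3d [2]=0xfd [3]=0x50 (little-endian) → word 0x50fd3d87
lvl [0+:5] = (word>>0) & 0x1f = 7
id [5+:5] = (word>>5) & 0x1f = 12
kind [10+:4] = (word>>10) & 0xf = 15
opcode [14+:3] = (word>>14) & 0x7 = 4  ←
state [17+:15] = (word>>17) & 0x7fff = 10366

4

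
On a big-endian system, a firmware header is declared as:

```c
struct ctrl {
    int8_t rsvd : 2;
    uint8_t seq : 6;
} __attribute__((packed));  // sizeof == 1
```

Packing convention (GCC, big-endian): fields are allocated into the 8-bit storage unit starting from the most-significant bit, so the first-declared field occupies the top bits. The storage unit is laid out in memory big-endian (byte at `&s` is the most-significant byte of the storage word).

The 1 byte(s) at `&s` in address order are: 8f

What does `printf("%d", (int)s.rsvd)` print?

-2

[0]=0x8f (big-endian) → word 0x8f
rsvd:2 @ bit 6 → (0x8f>>6)&0x3 = 0x2  ←
seq:6 @ bit 0 → (0x8f>>0)&0x3f = 0xf
rsvd signed 2b, MSB=1: 2 - 4 = -2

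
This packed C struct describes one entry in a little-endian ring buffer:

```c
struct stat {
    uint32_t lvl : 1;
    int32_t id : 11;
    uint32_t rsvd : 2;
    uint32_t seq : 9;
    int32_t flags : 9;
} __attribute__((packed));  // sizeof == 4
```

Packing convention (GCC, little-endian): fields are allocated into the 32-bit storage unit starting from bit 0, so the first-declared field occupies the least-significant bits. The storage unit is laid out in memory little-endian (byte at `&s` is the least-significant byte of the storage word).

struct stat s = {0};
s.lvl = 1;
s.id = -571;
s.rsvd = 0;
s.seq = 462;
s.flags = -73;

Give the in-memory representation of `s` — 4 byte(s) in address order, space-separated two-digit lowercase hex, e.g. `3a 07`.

8b 8b f3 db

[0+:1] lvl=1 & 0x1 = 0x1; word=0x00000001
[1+:11] id=-571 & 0x7ff = 0x5c5; word=0x00000b8b
[12+:2] rsvd=0 & 0x3 = 0x0; word=0x00000b8b
[14+:9] seq=462 & 0x1ff = 0x1ce; word=0x00738b8b
[23+:9] flags=-73 & 0x1ff = 0x1b7; word=0xdbf38b8b
word = 0xdbf38b8b → little-endian bytes:
  [0]=0x8b  [1]=0x8b  [2]=0xf3  [3]=0xdb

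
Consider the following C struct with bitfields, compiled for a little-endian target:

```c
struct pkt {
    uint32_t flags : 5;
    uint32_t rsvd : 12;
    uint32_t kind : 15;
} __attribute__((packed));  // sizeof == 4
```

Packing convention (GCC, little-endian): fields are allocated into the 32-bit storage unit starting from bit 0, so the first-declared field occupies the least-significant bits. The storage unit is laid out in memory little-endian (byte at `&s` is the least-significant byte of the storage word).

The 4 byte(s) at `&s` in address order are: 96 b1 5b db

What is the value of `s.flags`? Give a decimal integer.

[0]=0x96 [1]=0xb1 [2]=0x5b [3]=0xdb (little-endian) → word 0xdb5bb196
flags [0+:5] = (word>>0) & 0x1f = 22  ←
rsvd [5+:12] = (word>>5) & 0xfff = 3468
kind [17+:15] = (word>>17) & 0x7fff = 28077

22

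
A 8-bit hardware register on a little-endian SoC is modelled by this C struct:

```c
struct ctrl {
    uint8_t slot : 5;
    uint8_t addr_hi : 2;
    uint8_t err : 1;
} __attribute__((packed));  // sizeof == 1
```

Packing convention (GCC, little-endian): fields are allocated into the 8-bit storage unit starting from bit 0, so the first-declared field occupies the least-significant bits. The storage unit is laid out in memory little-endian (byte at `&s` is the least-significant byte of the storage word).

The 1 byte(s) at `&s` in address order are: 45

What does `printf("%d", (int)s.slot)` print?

[0]=0x45 (little-endian) → word 0x45
slot:5 @ bit 0 → (0x45>>0)&0x1f = 0x5  ←
addr_hi:2 @ bit 5 → (0x45>>5)&0x3 = 0x2
err:1 @ bit 7 → (0x45>>7)&0x1 = 0x0

5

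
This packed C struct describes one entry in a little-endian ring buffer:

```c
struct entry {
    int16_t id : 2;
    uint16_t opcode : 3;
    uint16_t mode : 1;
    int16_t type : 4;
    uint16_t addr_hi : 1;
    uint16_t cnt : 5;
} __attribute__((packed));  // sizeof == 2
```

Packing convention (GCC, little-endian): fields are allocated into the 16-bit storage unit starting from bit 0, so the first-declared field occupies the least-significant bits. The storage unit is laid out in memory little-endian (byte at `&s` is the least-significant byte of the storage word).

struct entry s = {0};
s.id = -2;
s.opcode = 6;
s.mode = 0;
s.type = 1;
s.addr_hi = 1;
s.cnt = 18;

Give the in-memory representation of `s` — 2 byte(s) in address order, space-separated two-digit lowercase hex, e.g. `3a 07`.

5a 94

id (2b) val=-2 bits=0x2 at bit 0: 0x0002
opcode (3b) val=6 bits=0x6 at bit 2: 0x001a
mode (1b) val=0 bits=0x0 at bit 5: 0x001a
type (4b) val=1 bits=0x1 at bit 6: 0x005a
addr_hi (1b) val=1 bits=0x1 at bit 10: 0x045a
cnt (5b) val=18 bits=0x12 at bit 11: 0x945a
word = 0x945a → little-endian bytes:
  [0]=0x5a  [1]=0x94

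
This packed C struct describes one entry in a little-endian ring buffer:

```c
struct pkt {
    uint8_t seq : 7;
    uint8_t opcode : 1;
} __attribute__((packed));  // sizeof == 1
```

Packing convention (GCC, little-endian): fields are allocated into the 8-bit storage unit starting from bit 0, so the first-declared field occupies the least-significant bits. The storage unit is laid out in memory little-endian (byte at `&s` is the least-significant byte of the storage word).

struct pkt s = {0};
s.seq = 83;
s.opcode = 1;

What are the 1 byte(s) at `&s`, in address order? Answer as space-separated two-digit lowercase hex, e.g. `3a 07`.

seq (7b) val=83 bits=0x53 at bit 0: 0x53
opcode (1b) val=1 bits=0x1 at bit 7: 0xd3
word = 0xd3 → little-endian bytes:
  [0]=0xd3

d3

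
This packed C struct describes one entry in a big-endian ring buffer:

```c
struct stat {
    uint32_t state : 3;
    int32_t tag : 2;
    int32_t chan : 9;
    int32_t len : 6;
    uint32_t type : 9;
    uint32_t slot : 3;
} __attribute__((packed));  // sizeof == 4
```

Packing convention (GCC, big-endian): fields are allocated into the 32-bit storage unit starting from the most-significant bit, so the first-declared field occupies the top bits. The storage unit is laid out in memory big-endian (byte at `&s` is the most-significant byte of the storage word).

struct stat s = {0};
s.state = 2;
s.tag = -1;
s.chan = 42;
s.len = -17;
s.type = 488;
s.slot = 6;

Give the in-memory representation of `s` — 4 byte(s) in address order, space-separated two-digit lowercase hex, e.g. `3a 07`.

state:3 = 2 → 0x2 << 29 → word 0x40000000
tag:2 = -1 → 0x3 << 27 → word 0x58000000
chan:9 = 42 → 0x2a << 18 → word 0x58a80000
len:6 = -17 → 0x2f << 12 → word 0x58aaf000
type:9 = 488 → 0x1e8 << 3 → word 0x58aaff40
slot:3 = 6 → 0x6 << 0 → word 0x58aaff46
word = 0x58aaff46 → big-endian bytes:
  [0]=0x58  [1]=0xaa  [2]=0xff  [3]=0x46

58 aa ff 46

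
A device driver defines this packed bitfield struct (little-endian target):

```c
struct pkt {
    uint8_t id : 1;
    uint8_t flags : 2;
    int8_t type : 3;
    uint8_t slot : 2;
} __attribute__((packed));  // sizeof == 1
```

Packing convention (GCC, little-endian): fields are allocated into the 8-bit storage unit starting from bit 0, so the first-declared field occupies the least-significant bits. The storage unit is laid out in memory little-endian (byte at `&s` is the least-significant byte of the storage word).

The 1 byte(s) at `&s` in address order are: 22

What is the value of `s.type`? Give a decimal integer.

[0]=0x22 (little-endian) → word 0x22
id:1 @ bit 0 → (0x22>>0)&0x1 = 0x0
flags:2 @ bit 1 → (0x22>>1)&0x3 = 0x1
type:3 @ bit 3 → (0x22>>3)&0x7 = 0x4  ←
slot:2 @ bit 6 → (0x22>>6)&0x3 = 0x0
type signed 3b, MSB=1: 4 - 8 = -4

-4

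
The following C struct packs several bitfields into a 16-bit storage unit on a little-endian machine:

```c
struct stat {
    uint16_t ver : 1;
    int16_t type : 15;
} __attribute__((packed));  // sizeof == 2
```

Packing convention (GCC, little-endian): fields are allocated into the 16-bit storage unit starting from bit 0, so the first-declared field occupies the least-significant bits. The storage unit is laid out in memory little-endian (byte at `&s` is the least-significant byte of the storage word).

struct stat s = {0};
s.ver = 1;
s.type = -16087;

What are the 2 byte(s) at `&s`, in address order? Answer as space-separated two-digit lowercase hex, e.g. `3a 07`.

[0+:1] ver=1 & 0x1 = 0x1; word=0x0001
[1+:15] type=-16087 & 0x7fff = 0x4129; word=0x8253
word = 0x8253 → little-endian bytes:
  [0]=0x53  [1]=0x82

53 82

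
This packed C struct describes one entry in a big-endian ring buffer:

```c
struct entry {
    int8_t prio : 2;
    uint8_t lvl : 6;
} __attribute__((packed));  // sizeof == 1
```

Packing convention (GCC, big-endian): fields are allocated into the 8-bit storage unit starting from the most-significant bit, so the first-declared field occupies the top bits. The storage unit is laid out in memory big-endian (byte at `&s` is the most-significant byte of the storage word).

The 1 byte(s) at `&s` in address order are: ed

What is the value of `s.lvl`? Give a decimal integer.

[0]=0xed (big-endian) → word 0xed
prio [6+:2] = (word>>6) & 0x3 = 3
lvl [0+:6] = (word>>0) & 0x3f = 45  ←

45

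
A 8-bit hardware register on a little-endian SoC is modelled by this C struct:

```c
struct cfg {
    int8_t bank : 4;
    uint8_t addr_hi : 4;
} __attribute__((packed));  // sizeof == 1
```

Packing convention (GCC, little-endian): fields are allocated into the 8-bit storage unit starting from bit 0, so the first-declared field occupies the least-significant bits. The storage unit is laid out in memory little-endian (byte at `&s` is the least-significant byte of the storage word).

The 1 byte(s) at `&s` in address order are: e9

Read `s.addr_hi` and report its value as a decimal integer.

[0]=0xe9 (little-endian) → word 0xe9
bank:4 @ bit 0 → (0xe9>>0)&0xf = 0x9
addr_hi:4 @ bit 4 → (0xe9>>4)&0xf = 0xe  ←

14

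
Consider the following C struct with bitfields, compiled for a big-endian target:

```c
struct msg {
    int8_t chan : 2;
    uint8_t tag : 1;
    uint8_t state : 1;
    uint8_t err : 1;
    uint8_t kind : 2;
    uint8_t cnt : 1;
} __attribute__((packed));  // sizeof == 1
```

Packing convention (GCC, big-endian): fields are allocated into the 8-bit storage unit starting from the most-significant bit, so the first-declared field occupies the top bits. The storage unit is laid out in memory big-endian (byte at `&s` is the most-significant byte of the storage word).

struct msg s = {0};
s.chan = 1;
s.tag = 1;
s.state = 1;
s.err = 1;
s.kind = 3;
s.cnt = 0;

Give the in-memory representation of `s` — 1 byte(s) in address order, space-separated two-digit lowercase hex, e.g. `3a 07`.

7e

[6+:2] chan=1 & 0x3 = 0x1; word=0x40
[5+:1] tag=1 & 0x1 = 0x1; word=0x60
[4+:1] state=1 & 0x1 = 0x1; word=0x70
[3+:1] err=1 & 0x1 = 0x1; word=0x78
[1+:2] kind=3 & 0x3 = 0x3; word=0x7e
[0+:1] cnt=0 & 0x1 = 0x0; word=0x7e
word = 0x7e → big-endian bytes:
  [0]=0x7e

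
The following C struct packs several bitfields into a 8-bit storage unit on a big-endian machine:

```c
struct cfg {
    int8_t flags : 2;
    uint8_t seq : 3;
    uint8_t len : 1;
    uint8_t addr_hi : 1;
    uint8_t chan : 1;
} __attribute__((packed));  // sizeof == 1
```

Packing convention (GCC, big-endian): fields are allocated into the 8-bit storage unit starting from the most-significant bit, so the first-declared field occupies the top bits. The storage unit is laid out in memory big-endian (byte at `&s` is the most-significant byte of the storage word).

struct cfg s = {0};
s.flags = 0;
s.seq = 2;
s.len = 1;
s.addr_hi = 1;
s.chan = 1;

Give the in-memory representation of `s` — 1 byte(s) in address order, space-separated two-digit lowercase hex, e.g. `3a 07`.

17

[6+:2] flags=0 & 0x3 = 0x0; word=0x00
[3+:3] seq=2 & 0x7 = 0x2; word=0x10
[2+:1] len=1 & 0x1 = 0x1; word=0x14
[1+:1] addr_hi=1 & 0x1 = 0x1; word=0x16
[0+:1] chan=1 & 0x1 = 0x1; word=0x17
word = 0x17 → big-endian bytes:
  [0]=0x17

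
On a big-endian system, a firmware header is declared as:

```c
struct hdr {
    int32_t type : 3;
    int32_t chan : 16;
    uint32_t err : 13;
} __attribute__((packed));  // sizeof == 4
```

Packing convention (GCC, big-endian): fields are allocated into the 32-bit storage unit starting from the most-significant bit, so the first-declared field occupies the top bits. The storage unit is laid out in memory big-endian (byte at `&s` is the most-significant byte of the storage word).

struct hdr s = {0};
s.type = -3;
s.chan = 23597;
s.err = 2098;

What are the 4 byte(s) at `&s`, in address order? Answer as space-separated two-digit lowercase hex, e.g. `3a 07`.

ab 85 a8 32

type (3b) val=-3 bits=0x5 at bit 29: 0xa0000000
chan (16b) val=23597 bits=0x5c2d at bit 13: 0xab85a000
err (13b) val=2098 bits=0x832 at bit 0: 0xab85a832
word = 0xab85a832 → big-endian bytes:
  [0]=0xab  [1]=0x85  [2]=0xa8  [3]=0x32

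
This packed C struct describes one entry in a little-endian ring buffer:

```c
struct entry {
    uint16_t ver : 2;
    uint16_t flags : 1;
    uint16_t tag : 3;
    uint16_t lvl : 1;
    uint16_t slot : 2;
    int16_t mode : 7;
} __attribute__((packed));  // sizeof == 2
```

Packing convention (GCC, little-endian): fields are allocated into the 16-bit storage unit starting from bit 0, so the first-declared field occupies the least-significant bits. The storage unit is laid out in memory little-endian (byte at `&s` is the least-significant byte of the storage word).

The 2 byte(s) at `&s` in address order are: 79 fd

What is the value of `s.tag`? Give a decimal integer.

[0]=0x79 [1]=0xfd (little-endian) → word 0xfd79
ver:2 @ bit 0 → (0xfd79>>0)&0x3 = 0x1
flags:1 @ bit 2 → (0xfd79>>2)&0x1 = 0x0
tag:3 @ bit 3 → (0xfd79>>3)&0x7 = 0x7  ←
lvl:1 @ bit 6 → (0xfd79>>6)&0x1 = 0x1
slot:2 @ bit 7 → (0xfd79>>7)&0x3 = 0x2
mode:7 @ bit 9 → (0xfd79>>9)&0x7f = 0x7e

7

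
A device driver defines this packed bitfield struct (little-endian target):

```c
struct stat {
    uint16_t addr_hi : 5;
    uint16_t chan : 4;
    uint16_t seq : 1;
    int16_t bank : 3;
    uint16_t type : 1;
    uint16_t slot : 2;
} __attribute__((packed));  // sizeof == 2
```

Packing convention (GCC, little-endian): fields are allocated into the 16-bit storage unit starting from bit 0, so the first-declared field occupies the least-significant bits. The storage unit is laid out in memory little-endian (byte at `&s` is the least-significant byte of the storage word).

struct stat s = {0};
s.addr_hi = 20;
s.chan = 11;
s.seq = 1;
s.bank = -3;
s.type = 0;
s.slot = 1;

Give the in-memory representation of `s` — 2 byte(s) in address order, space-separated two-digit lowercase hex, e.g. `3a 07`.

74 57

[0+:5] addr_hi=20 & 0x1f = 0x14; word=0x0014
[5+:4] chan=11 & 0xf = 0xb; word=0x0174
[9+:1] seq=1 & 0x1 = 0x1; word=0x0374
[10+:3] bank=-3 & 0x7 = 0x5; word=0x1774
[13+:1] type=0 & 0x1 = 0x0; word=0x1774
[14+:2] slot=1 & 0x3 = 0x1; word=0x5774
word = 0x5774 → little-endian bytes:
  [0]=0x74  [1]=0x57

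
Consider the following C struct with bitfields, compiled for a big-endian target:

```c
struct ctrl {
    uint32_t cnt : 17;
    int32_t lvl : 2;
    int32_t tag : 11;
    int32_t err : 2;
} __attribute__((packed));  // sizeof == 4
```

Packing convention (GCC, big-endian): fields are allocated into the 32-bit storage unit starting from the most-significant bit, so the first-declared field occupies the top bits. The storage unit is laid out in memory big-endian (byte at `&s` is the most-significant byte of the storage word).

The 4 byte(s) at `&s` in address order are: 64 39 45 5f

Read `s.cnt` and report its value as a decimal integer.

[0]=0x64 [1]=0x39 [2]=0x45 [3]=0x5f (big-endian) → word 0x6439455f
cnt:17 @ bit 15 → (0x6439455f>>15)&0x1ffff = 0xc872  ←
lvl:2 @ bit 13 → (0x6439455f>>13)&0x3 = 0x2
tag:11 @ bit 2 → (0x6439455f>>2)&0x7ff = 0x157
err:2 @ bit 0 → (0x6439455f>>0)&0x3 = 0x3

51314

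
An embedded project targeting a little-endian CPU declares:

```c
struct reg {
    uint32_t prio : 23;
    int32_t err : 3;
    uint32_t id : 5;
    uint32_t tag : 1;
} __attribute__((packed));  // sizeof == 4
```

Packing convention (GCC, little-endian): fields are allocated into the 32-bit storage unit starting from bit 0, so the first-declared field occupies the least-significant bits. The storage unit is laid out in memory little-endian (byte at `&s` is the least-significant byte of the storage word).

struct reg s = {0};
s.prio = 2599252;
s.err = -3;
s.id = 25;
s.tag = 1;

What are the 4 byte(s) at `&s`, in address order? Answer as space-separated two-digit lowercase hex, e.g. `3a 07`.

54 a9 a7 e6

prio:23 = 2599252 → 0x27a954 << 0 → word 0x0027a954
err:3 = -3 → 0x5 << 23 → word 0x02a7a954
id:5 = 25 → 0x19 << 26 → word 0x66a7a954
tag:1 = 1 → 0x1 << 31 → word 0xe6a7a954
word = 0xe6a7a954 → little-endian bytes:
  [0]=0x54  [1]=0xa9  [2]=0xa7  [3]=0xe6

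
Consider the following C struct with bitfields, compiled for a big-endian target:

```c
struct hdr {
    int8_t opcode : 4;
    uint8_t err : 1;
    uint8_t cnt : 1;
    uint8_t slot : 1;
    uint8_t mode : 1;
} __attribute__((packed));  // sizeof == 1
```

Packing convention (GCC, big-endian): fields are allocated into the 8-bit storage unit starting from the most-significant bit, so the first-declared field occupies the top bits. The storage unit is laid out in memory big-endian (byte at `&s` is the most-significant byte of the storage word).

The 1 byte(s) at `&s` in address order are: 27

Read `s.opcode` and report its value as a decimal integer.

[0]=0x27 (big-endian) → word 0x27
opcode:4 @ bit 4 → (0x27>>4)&0xf = 0x2  ←
err:1 @ bit 3 → (0x27>>3)&0x1 = 0x0
cnt:1 @ bit 2 → (0x27>>2)&0x1 = 0x1
slot:1 @ bit 1 → (0x27>>1)&0x1 = 0x1
mode:1 @ bit 0 → (0x27>>0)&0x1 = 0x1
opcode signed 4b, MSB=0: value = 2

2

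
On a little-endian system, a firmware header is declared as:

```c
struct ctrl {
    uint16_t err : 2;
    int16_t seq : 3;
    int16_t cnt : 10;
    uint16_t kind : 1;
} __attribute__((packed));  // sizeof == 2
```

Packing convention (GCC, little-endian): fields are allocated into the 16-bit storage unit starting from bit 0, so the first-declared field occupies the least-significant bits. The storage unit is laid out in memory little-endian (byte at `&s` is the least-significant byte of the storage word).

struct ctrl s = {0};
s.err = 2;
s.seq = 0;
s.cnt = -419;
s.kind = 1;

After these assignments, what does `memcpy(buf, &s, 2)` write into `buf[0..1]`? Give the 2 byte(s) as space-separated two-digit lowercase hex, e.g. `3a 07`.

a2 cb

err:2 = 2 → 0x2 << 0 → word 0x0002
seq:3 = 0 → 0x0 << 2 → word 0x0002
cnt:10 = -419 → 0x25d << 5 → word 0x4ba2
kind:1 = 1 → 0x1 << 15 → word 0xcba2
word = 0xcba2 → little-endian bytes:
  [0]=0xa2  [1]=0xcb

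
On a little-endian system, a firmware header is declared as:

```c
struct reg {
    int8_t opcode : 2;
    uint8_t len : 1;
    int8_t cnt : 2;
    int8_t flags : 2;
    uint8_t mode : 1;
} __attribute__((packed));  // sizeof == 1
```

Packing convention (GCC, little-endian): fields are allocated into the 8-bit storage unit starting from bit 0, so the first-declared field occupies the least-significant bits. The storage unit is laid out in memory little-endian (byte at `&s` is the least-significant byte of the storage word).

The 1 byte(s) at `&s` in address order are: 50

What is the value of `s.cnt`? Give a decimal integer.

-2

[0]=0x50 (little-endian) → word 0x50
opcode [0+:2] = (word>>0) & 0x3 = 0
len [2+:1] = (word>>2) & 0x1 = 0
cnt [3+:2] = (word>>3) & 0x3 = 2  ←
flags [5+:2] = (word>>5) & 0x3 = 2
mode [7+:1] = (word>>7) & 0x1 = 0
cnt signed 2b, MSB=1: 2 - 4 = -2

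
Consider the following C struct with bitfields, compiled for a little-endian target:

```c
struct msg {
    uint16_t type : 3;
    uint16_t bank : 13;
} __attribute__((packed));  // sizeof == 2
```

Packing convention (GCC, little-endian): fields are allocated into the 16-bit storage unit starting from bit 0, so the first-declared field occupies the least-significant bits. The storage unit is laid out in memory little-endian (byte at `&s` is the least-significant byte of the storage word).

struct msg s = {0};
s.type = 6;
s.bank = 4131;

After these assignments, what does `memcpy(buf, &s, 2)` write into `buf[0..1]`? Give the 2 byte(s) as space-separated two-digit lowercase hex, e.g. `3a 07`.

type:3 = 6 → 0x6 << 0 → word 0x0006
bank:13 = 4131 → 0x1023 << 3 → word 0x811e
word = 0x811e → little-endian bytes:
  [0]=0x1e  [1]=0x81

1e 81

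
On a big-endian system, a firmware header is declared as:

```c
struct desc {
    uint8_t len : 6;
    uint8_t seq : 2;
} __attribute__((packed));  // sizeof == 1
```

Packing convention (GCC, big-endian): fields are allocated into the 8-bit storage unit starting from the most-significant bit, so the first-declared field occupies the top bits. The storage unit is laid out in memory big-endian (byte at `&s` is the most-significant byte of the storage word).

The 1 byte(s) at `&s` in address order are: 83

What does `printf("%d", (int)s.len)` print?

[0]=0x83 (big-endian) → word 0x83
len [2+:6] = (word>>2) & 0x3f = 32  ←
seq [0+:2] = (word>>0) & 0x3 = 3

32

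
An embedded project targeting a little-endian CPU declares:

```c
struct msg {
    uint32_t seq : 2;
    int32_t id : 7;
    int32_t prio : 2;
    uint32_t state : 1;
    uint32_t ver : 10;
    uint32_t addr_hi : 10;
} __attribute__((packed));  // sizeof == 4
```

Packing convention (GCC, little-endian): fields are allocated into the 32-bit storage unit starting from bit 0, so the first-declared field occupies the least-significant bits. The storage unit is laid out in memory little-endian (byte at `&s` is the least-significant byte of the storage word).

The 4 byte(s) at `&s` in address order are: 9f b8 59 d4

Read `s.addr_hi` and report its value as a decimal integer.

[0]=0x9f [1]=0xb8 [2]=0x59 [3]=0xd4 (little-endian) → word 0xd459b89f
seq [0+:2] = (word>>0) & 0x3 = 3
id [2+:7] = (word>>2) & 0x7f = 39
prio [9+:2] = (word>>9) & 0x3 = 0
state [11+:1] = (word>>11) & 0x1 = 1
ver [12+:10] = (word>>12) & 0x3ff = 411
addr_hi [22+:10] = (word>>22) & 0x3ff = 849  ←

849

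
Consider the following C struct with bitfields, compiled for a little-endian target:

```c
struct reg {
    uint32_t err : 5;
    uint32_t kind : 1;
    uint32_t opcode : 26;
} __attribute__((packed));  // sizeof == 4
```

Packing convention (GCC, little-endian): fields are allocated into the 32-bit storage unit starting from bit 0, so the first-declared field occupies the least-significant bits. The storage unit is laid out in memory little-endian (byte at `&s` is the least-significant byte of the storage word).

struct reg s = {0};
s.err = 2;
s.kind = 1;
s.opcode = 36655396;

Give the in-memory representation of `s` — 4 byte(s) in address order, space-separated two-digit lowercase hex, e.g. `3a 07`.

err:5 = 2 → 0x2 << 0 → word 0x00000002
kind:1 = 1 → 0x1 << 5 → word 0x00000022
opcode:26 = 36655396 → 0x22f5124 << 6 → word 0x8bd44922
word = 0x8bd44922 → little-endian bytes:
  [0]=0x22  [1]=0x49  [2]=0xd4  [3]=0x8b

22 49 d4 8b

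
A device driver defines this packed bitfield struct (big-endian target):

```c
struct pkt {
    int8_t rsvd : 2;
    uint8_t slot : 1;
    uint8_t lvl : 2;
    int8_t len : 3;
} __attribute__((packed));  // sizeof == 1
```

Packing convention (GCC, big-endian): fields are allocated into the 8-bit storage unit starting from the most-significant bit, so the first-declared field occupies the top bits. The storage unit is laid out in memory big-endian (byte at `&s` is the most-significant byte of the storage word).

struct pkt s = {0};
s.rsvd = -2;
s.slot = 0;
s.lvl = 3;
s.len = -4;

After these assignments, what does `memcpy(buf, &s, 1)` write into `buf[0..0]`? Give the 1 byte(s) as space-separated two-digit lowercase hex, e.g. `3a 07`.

9c

[6+:2] rsvd=-2 & 0x3 = 0x2; word=0x80
[5+:1] slot=0 & 0x1 = 0x0; word=0x80
[3+:2] lvl=3 & 0x3 = 0x3; word=0x98
[0+:3] len=-4 & 0x7 = 0x4; word=0x9c
word = 0x9c → big-endian bytes:
  [0]=0x9c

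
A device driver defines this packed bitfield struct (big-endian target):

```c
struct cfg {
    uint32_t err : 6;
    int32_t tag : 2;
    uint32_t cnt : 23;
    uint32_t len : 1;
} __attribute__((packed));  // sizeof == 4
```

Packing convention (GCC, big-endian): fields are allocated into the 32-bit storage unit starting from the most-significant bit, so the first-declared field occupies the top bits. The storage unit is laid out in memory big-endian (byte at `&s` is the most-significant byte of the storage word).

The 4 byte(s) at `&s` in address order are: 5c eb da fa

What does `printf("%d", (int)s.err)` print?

23

[0]=0x5c [1]=0xeb [2]=0xda [3]=0xfa (big-endian) → word 0x5cebdafa
err:6 @ bit 26 → (0x5cebdafa>>26)&0x3f = 0x17  ←
tag:2 @ bit 24 → (0x5cebdafa>>24)&0x3 = 0x0
cnt:23 @ bit 1 → (0x5cebdafa>>1)&0x7fffff = 0x75ed7d
len:1 @ bit 0 → (0x5cebdafa>>0)&0x1 = 0x0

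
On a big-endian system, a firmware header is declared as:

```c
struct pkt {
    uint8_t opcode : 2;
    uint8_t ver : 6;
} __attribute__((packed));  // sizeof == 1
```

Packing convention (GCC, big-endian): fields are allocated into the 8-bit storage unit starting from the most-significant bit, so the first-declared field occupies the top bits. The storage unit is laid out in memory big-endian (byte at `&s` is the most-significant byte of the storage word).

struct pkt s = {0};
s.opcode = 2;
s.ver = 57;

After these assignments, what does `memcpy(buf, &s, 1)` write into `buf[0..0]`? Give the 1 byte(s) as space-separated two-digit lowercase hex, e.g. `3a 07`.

b9

opcode:2 = 2 → 0x2 << 6 → word 0x80
ver:6 = 57 → 0x39 << 0 → word 0xb9
word = 0xb9 → big-endian bytes:
  [0]=0xb9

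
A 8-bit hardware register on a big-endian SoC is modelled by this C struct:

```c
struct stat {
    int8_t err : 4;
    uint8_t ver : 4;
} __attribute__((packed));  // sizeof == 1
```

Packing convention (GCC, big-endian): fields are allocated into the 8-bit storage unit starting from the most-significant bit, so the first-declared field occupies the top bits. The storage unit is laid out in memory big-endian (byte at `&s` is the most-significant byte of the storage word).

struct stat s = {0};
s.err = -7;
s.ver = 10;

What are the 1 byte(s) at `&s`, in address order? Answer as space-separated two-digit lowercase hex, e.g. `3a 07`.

err:4 = -7 → 0x9 << 4 → word 0x90
ver:4 = 10 → 0xa << 0 → word 0x9a
word = 0x9a → big-endian bytes:
  [0]=0x9a

9a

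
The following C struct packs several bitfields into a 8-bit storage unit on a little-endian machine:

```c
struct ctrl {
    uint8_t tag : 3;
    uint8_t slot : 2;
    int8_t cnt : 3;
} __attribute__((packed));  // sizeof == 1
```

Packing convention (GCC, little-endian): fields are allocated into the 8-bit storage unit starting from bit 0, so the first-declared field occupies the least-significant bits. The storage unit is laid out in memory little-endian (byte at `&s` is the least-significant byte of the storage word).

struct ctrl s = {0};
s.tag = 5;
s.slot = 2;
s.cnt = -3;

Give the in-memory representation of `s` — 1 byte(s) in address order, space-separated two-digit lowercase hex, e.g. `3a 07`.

b5

tag:3 = 5 → 0x5 << 0 → word 0x05
slot:2 = 2 → 0x2 << 3 → word 0x15
cnt:3 = -3 → 0x5 << 5 → word 0xb5
word = 0xb5 → little-endian bytes:
  [0]=0xb5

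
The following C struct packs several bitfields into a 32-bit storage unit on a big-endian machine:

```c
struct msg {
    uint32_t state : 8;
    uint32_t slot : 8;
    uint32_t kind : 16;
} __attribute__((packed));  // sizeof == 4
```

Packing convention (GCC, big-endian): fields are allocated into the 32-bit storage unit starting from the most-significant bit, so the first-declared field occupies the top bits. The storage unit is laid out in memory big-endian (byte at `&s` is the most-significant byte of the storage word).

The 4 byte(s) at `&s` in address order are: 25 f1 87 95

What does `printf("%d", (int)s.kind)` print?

[0]=0x25 [1]=0xf1 [2]=0x87 [3]=0x95 (big-endian) → word 0x25f18795
state [24+:8] = (word>>24) & 0xff = 37
slot [16+:8] = (word>>16) & 0xff = 241
kind [0+:16] = (word>>0) & 0xffff = 34709  ←

34709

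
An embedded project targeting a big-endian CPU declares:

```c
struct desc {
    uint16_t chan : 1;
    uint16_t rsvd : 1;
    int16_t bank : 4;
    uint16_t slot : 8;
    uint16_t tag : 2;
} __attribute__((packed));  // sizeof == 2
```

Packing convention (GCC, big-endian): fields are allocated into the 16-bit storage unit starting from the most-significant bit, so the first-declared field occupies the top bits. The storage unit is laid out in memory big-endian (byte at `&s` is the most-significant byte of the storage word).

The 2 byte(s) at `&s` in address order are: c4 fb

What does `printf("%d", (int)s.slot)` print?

[0]=0xc4 [1]=0xfb (big-endian) → word 0xc4fb
chan:1 @ bit 15 → (0xc4fb>>15)&0x1 = 0x1
rsvd:1 @ bit 14 → (0xc4fb>>14)&0x1 = 0x1
bank:4 @ bit 10 → (0xc4fb>>10)&0xf = 0x1
slot:8 @ bit 2 → (0xc4fb>>2)&0xff = 0x3e  ←
tag:2 @ bit 0 → (0xc4fb>>0)&0x3 = 0x3

62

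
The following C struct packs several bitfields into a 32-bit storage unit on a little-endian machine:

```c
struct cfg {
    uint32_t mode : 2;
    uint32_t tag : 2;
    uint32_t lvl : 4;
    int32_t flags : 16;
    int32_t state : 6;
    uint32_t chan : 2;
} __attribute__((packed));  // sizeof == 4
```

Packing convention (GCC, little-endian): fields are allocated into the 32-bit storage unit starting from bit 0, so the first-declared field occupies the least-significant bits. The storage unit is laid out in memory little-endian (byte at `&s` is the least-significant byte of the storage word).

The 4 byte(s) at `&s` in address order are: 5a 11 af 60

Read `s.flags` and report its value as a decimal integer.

[0]=0x5a [1]=0x11 [2]=0xaf [3]=0x60 (little-endian) → word 0x60af115a
mode:2 @ bit 0 → (0x60af115a>>0)&0x3 = 0x2
tag:2 @ bit 2 → (0x60af115a>>2)&0x3 = 0x2
lvl:4 @ bit 4 → (0x60af115a>>4)&0xf = 0x5
flags:16 @ bit 8 → (0x60af115a>>8)&0xffff = 0xaf11  ←
state:6 @ bit 24 → (0x60af115a>>24)&0x3f = 0x20
chan:2 @ bit 30 → (0x60af115a>>30)&0x3 = 0x1
flags signed 16b, MSB=1: 44817 - 65536 = -20719

-20719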